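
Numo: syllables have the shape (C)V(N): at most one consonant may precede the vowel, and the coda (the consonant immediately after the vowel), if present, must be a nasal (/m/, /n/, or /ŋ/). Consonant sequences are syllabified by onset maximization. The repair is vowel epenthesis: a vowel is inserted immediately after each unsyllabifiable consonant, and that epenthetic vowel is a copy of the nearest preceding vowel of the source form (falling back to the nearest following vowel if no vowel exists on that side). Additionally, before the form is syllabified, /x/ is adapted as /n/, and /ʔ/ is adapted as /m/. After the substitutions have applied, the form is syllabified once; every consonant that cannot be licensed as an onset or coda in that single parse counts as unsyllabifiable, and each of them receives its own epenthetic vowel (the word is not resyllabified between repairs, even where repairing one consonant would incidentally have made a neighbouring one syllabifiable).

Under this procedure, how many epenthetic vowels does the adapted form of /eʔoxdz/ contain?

2

After substitution the input is /emondz/.
The unsyllabifiable consonants are /d/, /z/; each receives one epenthetic vowel.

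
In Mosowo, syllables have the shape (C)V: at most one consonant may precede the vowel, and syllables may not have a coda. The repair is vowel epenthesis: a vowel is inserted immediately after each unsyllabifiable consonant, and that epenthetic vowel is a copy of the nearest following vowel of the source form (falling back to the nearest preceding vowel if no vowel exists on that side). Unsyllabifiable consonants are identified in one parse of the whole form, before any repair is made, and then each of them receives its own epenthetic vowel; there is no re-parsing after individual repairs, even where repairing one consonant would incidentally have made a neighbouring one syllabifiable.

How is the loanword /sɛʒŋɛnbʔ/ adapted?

sɛʒɛŋɛnɛbɛʔɛ

Syllabifying with onset maximization leaves /ʒ/, /n/, /b/, /ʔ/ stranded (no codas are permitted; onsets are limited to one consonant).
Inserting the epenthetic vowel yields /ʒ/ → /ʒɛ/, /n/ → /nɛ/, /b/ → /bɛ/, /ʔ/ → /ʔɛ/.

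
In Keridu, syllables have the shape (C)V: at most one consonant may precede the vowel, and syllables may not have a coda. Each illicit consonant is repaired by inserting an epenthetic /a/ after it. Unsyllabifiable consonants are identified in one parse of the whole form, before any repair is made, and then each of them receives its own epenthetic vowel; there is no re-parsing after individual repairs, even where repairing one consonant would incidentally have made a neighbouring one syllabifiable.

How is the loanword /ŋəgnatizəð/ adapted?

Under (C)V, the unsyllabifiable consonants are /g/, /ð/ (no codas are permitted; onsets are limited to one consonant).
Epenthesis after each stranded consonant: /g/ → /ga/, /ð/ → /ða/.

ŋəganatizəða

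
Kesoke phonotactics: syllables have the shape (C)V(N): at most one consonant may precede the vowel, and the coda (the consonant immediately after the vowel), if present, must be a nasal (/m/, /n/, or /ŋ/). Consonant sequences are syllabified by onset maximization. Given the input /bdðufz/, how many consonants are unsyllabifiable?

Under (C)V(N), the unsyllabifiable consonants are /b/, /d/, /f/, /z/ (only a nasal (/m/, /n/, or /ŋ/) is licensed in coda position; onsets are limited to one consonant).

4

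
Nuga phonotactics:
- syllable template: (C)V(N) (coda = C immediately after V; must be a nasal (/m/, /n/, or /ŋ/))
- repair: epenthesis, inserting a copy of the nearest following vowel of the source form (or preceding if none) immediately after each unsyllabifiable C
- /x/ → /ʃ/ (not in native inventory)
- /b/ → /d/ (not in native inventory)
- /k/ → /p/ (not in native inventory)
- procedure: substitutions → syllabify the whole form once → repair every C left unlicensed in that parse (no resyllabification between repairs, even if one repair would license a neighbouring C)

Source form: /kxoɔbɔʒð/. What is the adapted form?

Substitution: /k/ → /p/, /x/ → /ʃ/, /b/ → /d/, giving /pʃoɔdɔʒð/.
The consonants /p/, /ʒ/, /ð/ cannot be parsed into a legal (C)V(N) syllable (only a nasal (/m/, /n/, or /ŋ/) is licensed in coda position; onsets are limited to one consonant).
Each unlicensed consonant becomes the onset of a new syllable: /p/ → /po/, /ʒ/ → /ʒɔ/, /ð/ → /ðɔ/.

poʃoɔdɔʒɔðɔ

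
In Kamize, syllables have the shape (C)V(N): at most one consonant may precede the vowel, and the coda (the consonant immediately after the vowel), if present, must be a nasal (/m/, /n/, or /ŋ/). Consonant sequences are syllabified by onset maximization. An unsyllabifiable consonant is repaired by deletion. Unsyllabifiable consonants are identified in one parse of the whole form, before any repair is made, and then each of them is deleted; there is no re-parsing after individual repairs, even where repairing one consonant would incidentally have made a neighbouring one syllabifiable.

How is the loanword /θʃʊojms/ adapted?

ʃʊo

The consonants /θ/, /j/, /m/, /s/ cannot be parsed into a legal (C)V(N) syllable (only a nasal (/m/, /n/, or /ŋ/) is licensed in coda position; onsets are limited to one consonant).
Deletion applies to /θ/, /j/, /m/, /s/.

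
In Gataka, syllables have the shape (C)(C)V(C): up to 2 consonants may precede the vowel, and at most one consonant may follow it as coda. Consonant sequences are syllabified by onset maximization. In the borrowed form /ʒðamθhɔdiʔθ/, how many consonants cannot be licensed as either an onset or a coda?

1

The consonants /θ/ cannot be parsed into a legal (C)(C)V(C) syllable (at most one coda consonant is licensed; onsets may contain at most 2 consonants).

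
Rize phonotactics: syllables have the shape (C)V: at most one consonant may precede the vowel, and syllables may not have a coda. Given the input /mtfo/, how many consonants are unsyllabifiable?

2

Under (C)V, the unsyllabifiable consonants are /m/, /t/ (no codas are permitted; onsets are limited to one consonant).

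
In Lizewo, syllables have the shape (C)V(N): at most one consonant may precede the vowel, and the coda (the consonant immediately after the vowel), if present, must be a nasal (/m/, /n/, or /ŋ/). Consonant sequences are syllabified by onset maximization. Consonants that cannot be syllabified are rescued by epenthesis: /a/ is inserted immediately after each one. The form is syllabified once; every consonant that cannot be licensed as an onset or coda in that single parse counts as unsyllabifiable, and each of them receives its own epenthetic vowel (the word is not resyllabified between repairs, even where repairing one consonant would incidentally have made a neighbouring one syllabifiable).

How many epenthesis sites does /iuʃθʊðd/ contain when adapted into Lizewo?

The unsyllabifiable consonants are /ʃ/, /ð/, /d/; each receives one epenthetic vowel.

3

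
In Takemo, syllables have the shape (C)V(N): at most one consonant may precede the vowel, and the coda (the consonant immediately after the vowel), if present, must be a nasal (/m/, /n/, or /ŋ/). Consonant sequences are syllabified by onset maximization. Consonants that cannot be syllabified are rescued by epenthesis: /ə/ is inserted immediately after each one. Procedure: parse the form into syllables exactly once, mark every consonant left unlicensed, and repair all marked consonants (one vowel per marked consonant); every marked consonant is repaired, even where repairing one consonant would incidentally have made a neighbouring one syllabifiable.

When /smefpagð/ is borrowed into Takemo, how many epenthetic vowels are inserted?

4

The unsyllabifiable consonants are /s/, /f/, /g/, /ð/; each receives one epenthetic vowel.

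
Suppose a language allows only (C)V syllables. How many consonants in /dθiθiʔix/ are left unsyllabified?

Syllabifying with onset maximization leaves /d/, /x/ stranded (no codas are permitted; onsets are limited to one consonant).

2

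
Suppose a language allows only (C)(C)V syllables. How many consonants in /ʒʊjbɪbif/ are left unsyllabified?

The consonants /f/ cannot be parsed into a legal (C)(C)V syllable (no codas are permitted; onsets may contain at most 2 consonants).

1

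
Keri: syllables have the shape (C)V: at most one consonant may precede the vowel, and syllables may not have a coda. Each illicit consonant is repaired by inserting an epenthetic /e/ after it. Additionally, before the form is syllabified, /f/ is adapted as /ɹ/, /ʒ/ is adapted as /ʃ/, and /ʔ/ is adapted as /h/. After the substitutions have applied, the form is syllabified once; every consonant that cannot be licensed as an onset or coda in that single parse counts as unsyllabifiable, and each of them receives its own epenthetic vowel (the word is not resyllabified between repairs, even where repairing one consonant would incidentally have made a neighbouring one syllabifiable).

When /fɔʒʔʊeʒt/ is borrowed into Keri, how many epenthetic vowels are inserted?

After substitution the input is /ɹɔʃhʊeʃt/.
The unsyllabifiable consonants are /ʃ/, /ʃ/, /t/; each receives one epenthetic vowel.

3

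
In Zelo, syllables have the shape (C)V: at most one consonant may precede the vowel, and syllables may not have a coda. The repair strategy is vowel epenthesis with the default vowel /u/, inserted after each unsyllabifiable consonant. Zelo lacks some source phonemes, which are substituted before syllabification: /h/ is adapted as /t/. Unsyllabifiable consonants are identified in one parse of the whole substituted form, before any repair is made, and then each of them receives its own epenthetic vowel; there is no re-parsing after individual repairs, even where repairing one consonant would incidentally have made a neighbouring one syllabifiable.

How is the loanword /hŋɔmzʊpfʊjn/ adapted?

Substitution: /h/ → /t/, giving /tŋɔmzʊpfʊjn/.
Syllabifying with onset maximization leaves /t/, /m/, /p/, /j/, /n/ stranded (no codas are permitted; onsets are limited to one consonant).
Each unlicensed consonant becomes the onset of a new syllable: /t/ → /tu/, /m/ → /mu/, /p/ → /pu/, /j/ → /ju/, /n/ → /nu/.

tuŋɔmuzʊpufʊjunu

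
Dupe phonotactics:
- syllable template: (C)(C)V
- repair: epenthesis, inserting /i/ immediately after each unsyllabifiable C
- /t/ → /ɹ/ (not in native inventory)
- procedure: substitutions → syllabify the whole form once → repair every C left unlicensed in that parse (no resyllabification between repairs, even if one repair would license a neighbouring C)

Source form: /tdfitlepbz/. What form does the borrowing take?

ɹidfiɹlepibizi

Substitution: /t/ → /ɹ/, giving /ɹdfiɹlepbz/.
Under (C)(C)V, the unsyllabifiable consonants are /ɹ/, /p/, /b/, /z/ (no codas are permitted; onsets may contain at most 2 consonants).
Inserting the epenthetic vowel yields /ɹ/ → /ɹi/, /p/ → /pi/, /b/ → /bi/, /z/ → /zi/.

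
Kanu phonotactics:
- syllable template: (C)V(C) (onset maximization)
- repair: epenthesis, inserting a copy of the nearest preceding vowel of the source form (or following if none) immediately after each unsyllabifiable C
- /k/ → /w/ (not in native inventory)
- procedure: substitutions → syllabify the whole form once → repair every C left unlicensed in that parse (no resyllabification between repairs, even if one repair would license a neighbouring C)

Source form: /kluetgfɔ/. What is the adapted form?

Substitution: /k/ → /w/, giving /wluetgfɔ/.
Syllabifying with onset maximization leaves /w/, /g/ stranded (at most one coda consonant is licensed; onsets are limited to one consonant).
Inserting the epenthetic vowel yields /w/ → /wu/, /g/ → /ge/.

wuluetgefɔ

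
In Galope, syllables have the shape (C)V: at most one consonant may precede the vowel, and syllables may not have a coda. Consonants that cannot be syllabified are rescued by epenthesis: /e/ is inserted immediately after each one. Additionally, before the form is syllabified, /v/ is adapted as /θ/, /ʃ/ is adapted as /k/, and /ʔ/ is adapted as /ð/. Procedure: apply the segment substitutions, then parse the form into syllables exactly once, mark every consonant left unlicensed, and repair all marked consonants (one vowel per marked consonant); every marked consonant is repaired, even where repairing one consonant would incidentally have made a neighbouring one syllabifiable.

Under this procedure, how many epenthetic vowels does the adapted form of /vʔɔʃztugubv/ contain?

5

After substitution the input is /θðɔkztugubθ/.
The unsyllabifiable consonants are /θ/, /k/, /z/, /b/, /θ/; each receives one epenthetic vowel.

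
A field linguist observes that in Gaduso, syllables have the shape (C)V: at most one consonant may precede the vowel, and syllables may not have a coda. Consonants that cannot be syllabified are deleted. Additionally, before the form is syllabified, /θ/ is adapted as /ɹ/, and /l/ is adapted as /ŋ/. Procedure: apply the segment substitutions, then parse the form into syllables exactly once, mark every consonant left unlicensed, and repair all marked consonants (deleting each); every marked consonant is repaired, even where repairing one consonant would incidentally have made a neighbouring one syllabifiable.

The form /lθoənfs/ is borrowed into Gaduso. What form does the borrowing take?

ɹoə

Substitution: /l/ → /ŋ/, /θ/ → /ɹ/, giving /ŋɹoənfs/.
The consonants /ŋ/, /n/, /f/, /s/ cannot be parsed into a legal (C)V syllable (no codas are permitted; onsets are limited to one consonant).
Deletion applies to /ŋ/, /n/, /f/, /s/.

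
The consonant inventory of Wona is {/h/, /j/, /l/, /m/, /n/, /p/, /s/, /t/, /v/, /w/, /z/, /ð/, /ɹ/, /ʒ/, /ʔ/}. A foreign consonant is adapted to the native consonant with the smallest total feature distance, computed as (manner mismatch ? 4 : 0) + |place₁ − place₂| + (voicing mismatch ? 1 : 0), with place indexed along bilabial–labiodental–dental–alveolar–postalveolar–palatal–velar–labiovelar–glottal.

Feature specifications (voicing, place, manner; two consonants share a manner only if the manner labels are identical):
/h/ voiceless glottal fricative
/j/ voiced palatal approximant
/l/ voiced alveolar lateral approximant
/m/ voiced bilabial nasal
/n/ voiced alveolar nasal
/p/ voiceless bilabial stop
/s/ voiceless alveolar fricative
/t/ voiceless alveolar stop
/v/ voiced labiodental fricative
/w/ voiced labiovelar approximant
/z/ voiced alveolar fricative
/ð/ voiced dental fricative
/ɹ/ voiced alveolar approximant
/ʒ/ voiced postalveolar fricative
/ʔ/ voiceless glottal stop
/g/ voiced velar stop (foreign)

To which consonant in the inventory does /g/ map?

/ʔ/ is closest: same manner (stop), place distance 2 (velar→glottal), voicing differs (+1); total 3. Next closest is /t/ at distance 4.

ʔ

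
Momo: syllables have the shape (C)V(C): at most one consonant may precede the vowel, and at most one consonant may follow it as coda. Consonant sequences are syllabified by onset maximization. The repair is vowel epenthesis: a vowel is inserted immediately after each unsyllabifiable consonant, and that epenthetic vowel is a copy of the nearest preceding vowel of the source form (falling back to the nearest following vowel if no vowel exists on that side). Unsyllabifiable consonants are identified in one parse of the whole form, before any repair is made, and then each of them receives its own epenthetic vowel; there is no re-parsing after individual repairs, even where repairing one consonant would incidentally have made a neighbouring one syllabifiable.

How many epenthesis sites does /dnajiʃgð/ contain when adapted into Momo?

The unsyllabifiable consonants are /d/, /g/, /ð/; each receives one epenthetic vowel.

3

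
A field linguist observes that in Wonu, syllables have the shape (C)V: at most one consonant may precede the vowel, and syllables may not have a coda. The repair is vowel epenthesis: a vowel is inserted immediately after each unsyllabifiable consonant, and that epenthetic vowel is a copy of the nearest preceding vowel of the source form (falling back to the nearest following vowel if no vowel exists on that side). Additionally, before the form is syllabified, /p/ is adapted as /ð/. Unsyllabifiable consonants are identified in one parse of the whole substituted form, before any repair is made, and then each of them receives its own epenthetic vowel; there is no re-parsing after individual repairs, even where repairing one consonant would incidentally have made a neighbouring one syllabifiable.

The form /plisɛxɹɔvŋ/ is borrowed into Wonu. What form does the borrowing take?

Substitution: /p/ → /ð/, giving /ðlisɛxɹɔvŋ/.
Syllabifying with onset maximization leaves /ð/, /x/, /v/, /ŋ/ stranded (no codas are permitted; onsets are limited to one consonant).
Each unlicensed consonant becomes the onset of a new syllable: /ð/ → /ði/, /x/ → /xɛ/, /v/ → /vɔ/, /ŋ/ → /ŋɔ/.

ðilisɛxɛɹɔvɔŋɔ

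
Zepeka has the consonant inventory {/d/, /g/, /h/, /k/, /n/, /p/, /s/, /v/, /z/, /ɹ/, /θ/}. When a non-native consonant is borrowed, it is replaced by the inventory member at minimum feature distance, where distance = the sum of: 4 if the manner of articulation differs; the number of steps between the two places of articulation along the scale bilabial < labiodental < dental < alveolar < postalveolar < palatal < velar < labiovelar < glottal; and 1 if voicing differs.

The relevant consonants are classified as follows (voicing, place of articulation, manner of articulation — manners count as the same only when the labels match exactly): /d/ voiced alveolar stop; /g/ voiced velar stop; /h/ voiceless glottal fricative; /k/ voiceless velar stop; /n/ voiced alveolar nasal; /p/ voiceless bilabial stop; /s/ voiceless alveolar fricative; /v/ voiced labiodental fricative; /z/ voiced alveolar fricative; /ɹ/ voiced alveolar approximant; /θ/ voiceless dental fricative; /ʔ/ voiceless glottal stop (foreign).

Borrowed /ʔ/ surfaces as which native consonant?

k

/k/ is closest: same manner (stop), place distance 2 (glottal→velar), same voicing; total 2. Next closest is /g/ at distance 3.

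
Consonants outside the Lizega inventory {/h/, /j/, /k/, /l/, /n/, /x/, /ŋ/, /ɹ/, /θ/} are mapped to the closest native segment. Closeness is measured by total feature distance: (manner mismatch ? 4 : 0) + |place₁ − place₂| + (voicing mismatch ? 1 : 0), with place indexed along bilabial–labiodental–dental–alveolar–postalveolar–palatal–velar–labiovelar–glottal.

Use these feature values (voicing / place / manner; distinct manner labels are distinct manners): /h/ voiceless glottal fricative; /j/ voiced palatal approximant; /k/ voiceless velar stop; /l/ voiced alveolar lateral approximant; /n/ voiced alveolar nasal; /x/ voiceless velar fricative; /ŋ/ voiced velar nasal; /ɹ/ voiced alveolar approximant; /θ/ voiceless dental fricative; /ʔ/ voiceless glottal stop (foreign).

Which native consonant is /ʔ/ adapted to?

k

/k/ is closest: same manner (stop), place distance 2 (glottal→velar), same voicing; total 2. Next closest is /h/ at distance 4.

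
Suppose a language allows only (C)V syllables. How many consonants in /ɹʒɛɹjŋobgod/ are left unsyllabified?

The consonants /ɹ/, /ɹ/, /j/, /b/, /d/ cannot be parsed into a legal (C)V syllable (no codas are permitted; onsets are limited to one consonant).

5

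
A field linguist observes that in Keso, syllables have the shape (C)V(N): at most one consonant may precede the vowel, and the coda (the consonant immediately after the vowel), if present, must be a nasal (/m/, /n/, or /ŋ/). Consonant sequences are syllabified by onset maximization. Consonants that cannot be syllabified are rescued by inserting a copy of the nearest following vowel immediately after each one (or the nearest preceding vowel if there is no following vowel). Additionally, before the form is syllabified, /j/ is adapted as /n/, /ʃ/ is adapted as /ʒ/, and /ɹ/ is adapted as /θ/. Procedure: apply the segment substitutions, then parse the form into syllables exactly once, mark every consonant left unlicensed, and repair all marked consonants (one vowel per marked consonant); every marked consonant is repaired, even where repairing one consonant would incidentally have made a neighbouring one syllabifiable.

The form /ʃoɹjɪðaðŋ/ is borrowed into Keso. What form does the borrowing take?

Substitution: /ʃ/ → /ʒ/, /ɹ/ → /θ/, /j/ → /n/, giving /ʒoθnɪðaðŋ/.
Under (C)V(N), the unsyllabifiable consonants are /θ/, /ð/, /ŋ/ (only a nasal (/m/, /n/, or /ŋ/) is licensed in coda position; onsets are limited to one consonant).
Epenthesis after each stranded consonant: /θ/ → /θɪ/, /ð/ → /ða/, /ŋ/ → /ŋa/.

ʒoθɪnɪðaðaŋa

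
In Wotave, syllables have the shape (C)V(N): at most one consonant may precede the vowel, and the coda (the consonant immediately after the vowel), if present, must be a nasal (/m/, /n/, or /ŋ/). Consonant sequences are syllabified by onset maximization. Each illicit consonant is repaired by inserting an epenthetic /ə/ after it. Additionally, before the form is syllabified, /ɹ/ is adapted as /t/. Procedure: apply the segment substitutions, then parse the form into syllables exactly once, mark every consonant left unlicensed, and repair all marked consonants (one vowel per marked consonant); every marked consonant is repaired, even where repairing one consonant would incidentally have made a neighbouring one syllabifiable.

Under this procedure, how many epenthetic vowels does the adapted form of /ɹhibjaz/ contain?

3

After substitution the input is /thibjaz/.
The unsyllabifiable consonants are /t/, /b/, /z/; each receives one epenthetic vowel.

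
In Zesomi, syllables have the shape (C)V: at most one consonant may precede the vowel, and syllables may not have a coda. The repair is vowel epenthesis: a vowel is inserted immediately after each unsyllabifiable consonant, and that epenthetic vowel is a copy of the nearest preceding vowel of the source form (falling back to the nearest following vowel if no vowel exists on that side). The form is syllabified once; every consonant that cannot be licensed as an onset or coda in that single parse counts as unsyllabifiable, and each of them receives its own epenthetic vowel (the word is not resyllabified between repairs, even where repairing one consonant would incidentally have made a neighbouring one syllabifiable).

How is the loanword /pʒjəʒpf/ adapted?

pəʒəjəʒəpəfə

Syllabifying with onset maximization leaves /p/, /ʒ/, /ʒ/, /p/, /f/ stranded (no codas are permitted; onsets are limited to one consonant).
Inserting the epenthetic vowel yields /p/ → /pə/, /ʒ/ → /ʒə/, /ʒ/ → /ʒə/, /p/ → /pə/, /f/ → /fə/.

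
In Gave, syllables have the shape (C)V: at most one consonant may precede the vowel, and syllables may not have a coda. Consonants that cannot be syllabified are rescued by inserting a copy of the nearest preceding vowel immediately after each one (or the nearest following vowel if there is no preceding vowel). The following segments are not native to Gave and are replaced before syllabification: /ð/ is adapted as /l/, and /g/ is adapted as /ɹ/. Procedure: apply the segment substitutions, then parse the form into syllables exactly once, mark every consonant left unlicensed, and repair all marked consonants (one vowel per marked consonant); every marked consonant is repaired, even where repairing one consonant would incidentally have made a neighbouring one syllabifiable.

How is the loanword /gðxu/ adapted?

Substitution: /g/ → /ɹ/, /ð/ → /l/, giving /ɹlxu/.
The consonants /ɹ/, /l/ cannot be parsed into a legal (C)V syllable (no codas are permitted; onsets are limited to one consonant).
Epenthesis after each stranded consonant: /ɹ/ → /ɹu/, /l/ → /lu/.

ɹuluxu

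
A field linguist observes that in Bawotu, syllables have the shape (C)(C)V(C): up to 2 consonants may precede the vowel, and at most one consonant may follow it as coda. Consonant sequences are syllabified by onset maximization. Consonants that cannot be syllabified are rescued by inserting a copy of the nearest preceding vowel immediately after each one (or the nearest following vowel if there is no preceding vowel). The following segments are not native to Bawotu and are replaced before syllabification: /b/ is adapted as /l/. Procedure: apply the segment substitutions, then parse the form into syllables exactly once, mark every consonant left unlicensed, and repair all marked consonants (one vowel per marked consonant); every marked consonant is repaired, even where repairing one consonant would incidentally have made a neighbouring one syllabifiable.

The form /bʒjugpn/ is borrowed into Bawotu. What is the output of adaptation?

luʒjugpunu

Substitution: /b/ → /l/, giving /lʒjugpn/.
Under (C)(C)V(C), the unsyllabifiable consonants are /l/, /p/, /n/ (at most one coda consonant is licensed; onsets may contain at most 2 consonants).
Each unlicensed consonant becomes the onset of a new syllable: /l/ → /lu/, /p/ → /pu/, /n/ → /nu/.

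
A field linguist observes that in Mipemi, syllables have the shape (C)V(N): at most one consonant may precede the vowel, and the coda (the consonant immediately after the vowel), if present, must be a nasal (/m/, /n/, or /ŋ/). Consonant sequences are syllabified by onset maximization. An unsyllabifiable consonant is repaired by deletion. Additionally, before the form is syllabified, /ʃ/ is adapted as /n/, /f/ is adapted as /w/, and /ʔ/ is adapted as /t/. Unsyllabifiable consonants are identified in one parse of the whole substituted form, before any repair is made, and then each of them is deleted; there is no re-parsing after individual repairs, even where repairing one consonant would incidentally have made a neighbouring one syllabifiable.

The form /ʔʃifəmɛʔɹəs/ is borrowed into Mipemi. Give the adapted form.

niwəmɛɹə

Substitution: /ʔ/ → /t/, /ʃ/ → /n/, /f/ → /w/, giving /tniwəmɛtɹəs/.
Syllabifying with onset maximization leaves /t/, /t/, /s/ stranded (only a nasal (/m/, /n/, or /ŋ/) is licensed in coda position; onsets are limited to one consonant).
Deletion applies to /t/, /t/, /s/.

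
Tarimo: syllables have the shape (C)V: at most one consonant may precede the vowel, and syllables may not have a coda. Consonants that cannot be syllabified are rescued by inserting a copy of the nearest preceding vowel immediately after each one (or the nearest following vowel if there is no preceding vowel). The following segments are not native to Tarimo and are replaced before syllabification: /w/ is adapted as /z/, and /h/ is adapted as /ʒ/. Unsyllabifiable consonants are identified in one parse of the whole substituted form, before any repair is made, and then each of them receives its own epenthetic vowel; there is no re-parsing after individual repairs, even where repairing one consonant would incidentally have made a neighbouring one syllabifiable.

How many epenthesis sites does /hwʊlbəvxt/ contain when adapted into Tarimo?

After substitution the input is /ʒzʊlbəvxt/.
The unsyllabifiable consonants are /ʒ/, /l/, /v/, /x/, /t/; each receives one epenthetic vowel.

5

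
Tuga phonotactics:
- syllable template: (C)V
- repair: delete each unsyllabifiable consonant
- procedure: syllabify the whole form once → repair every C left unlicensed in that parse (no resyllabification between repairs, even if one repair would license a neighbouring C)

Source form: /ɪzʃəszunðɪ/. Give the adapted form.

The consonants /z/, /s/, /n/ cannot be parsed into a legal (C)V syllable (no codas are permitted; onsets are limited to one consonant).
Each unlicensed consonant is deleted: /z/, /s/, /n/.

ɪʃəzuðɪ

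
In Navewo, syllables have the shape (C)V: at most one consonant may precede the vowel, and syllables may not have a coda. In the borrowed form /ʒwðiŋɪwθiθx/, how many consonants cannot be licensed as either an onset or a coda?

The consonants /ʒ/, /w/, /w/, /θ/, /x/ cannot be parsed into a legal (C)V syllable (no codas are permitted; onsets are limited to one consonant).

5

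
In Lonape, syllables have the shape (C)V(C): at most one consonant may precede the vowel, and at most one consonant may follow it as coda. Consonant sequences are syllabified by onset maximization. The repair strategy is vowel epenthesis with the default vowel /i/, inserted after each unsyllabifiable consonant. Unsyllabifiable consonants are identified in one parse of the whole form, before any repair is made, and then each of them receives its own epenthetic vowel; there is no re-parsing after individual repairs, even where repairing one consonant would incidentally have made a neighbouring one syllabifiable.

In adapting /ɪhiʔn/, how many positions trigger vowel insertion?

1

The unsyllabifiable consonants are /n/; each receives one epenthetic vowel.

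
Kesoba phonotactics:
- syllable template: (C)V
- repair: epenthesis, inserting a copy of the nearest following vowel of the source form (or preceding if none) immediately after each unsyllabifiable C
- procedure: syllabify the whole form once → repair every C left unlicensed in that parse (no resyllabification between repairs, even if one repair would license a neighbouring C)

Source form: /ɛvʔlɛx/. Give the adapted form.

Syllabifying with onset maximization leaves /v/, /ʔ/, /x/ stranded (no codas are permitted; onsets are limited to one consonant).
Each unlicensed consonant becomes the onset of a new syllable: /v/ → /vɛ/, /ʔ/ → /ʔɛ/, /x/ → /xɛ/.

ɛvɛʔɛlɛxɛ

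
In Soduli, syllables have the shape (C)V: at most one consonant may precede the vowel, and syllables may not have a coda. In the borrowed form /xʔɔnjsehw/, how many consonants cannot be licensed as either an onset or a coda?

Syllabifying with onset maximization leaves /x/, /n/, /j/, /h/, /w/ stranded (no codas are permitted; onsets are limited to one consonant).

5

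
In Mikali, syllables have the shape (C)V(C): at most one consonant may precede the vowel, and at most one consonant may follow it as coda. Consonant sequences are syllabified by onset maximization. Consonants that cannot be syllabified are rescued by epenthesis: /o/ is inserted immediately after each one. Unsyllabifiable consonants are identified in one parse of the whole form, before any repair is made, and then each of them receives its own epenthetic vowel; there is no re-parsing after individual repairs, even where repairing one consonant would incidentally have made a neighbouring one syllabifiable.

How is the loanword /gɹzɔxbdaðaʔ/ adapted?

goɹozɔxbodaðaʔ

Syllabifying with onset maximization leaves /g/, /ɹ/, /b/ stranded (at most one coda consonant is licensed; onsets are limited to one consonant).
Each unlicensed consonant becomes the onset of a new syllable: /g/ → /go/, /ɹ/ → /ɹo/, /b/ → /bo/.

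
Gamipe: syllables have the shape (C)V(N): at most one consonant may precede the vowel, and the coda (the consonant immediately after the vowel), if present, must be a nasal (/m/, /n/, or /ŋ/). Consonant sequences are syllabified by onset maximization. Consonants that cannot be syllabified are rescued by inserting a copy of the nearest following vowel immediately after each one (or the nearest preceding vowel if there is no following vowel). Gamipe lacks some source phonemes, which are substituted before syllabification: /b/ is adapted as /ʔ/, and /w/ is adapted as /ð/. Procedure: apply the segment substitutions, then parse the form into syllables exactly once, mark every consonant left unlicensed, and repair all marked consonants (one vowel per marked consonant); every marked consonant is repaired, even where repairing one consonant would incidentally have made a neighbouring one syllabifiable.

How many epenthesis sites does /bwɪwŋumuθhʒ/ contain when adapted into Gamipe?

5

After substitution the input is /ʔðɪðŋumuθhʒ/.
The unsyllabifiable consonants are /ʔ/, /ð/, /θ/, /h/, /ʒ/; each receives one epenthetic vowel.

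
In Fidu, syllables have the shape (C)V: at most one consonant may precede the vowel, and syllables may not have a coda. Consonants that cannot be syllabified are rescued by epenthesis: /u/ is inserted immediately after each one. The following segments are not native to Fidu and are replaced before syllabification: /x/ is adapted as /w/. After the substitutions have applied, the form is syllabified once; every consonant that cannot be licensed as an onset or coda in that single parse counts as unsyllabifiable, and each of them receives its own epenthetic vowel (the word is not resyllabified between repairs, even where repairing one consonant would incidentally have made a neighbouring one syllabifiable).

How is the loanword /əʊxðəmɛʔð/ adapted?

əʊwuðəmɛʔuðu

Substitution: /x/ → /w/, giving /əʊwðəmɛʔð/.
Syllabifying with onset maximization leaves /w/, /ʔ/, /ð/ stranded (no codas are permitted; onsets are limited to one consonant).
Inserting the epenthetic vowel yields /w/ → /wu/, /ʔ/ → /ʔu/, /ð/ → /ðu/.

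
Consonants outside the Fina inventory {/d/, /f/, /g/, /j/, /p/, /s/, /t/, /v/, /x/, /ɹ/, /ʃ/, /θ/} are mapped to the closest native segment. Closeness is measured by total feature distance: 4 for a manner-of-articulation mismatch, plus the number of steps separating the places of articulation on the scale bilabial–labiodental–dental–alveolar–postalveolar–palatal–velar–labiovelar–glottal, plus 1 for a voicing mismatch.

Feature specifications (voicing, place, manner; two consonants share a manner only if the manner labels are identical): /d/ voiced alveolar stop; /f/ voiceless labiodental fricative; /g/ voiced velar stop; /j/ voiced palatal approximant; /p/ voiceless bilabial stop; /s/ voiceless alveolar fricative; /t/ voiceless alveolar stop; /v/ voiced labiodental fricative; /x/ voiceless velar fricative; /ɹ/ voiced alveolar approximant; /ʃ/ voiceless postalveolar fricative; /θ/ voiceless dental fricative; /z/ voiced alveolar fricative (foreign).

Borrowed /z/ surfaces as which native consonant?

/s/ is closest: same manner (fricative), place distance 0 (alveolar→alveolar), voicing differs (+1); total 1. Next closest is /v/ at distance 2.

s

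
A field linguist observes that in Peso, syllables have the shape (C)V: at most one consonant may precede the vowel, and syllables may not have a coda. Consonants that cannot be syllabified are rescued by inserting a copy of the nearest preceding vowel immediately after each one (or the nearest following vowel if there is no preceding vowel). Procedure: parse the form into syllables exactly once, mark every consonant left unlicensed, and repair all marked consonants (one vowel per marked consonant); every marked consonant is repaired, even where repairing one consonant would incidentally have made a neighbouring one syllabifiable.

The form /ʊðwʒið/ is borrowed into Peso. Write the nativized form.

Syllabifying with onset maximization leaves /ð/, /w/, /ð/ stranded (no codas are permitted; onsets are limited to one consonant).
Epenthesis after each stranded consonant: /ð/ → /ðʊ/, /w/ → /wʊ/, /ð/ → /ði/.

ʊðʊwʊʒiði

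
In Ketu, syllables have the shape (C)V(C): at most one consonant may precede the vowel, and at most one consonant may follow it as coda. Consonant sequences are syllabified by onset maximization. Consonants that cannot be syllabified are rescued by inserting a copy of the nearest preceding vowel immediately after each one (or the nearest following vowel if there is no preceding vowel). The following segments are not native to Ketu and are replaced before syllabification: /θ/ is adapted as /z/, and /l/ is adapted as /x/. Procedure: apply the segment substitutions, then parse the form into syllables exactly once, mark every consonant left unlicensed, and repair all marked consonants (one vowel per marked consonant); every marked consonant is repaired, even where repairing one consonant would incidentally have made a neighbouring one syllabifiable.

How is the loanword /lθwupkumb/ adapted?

Substitution: /l/ → /x/, /θ/ → /z/, giving /xzwupkumb/.
The consonants /x/, /z/, /b/ cannot be parsed into a legal (C)V(C) syllable (at most one coda consonant is licensed; onsets are limited to one consonant).
Inserting the epenthetic vowel yields /x/ → /xu/, /z/ → /zu/, /b/ → /bu/.

xuzuwupkumbu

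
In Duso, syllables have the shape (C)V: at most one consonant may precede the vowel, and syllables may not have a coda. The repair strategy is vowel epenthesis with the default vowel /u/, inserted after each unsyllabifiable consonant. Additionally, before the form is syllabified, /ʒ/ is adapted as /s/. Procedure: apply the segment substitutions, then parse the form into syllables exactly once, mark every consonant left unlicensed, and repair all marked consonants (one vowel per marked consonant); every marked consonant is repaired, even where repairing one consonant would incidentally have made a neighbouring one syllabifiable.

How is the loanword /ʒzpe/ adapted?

suzupe

Substitution: /ʒ/ → /s/, giving /szpe/.
Syllabifying with onset maximization leaves /s/, /z/ stranded (no codas are permitted; onsets are limited to one consonant).
Each unlicensed consonant becomes the onset of a new syllable: /s/ → /su/, /z/ → /zu/.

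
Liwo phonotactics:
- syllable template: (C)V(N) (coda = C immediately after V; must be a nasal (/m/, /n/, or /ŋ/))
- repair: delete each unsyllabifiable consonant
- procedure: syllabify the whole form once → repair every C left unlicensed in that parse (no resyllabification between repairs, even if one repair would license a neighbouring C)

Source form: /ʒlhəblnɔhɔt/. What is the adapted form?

Syllabifying with onset maximization leaves /ʒ/, /l/, /b/, /l/, /t/ stranded (only a nasal (/m/, /n/, or /ŋ/) is licensed in coda position; onsets are limited to one consonant).
Deletion applies to /ʒ/, /l/, /b/, /l/, /t/.

hənɔhɔ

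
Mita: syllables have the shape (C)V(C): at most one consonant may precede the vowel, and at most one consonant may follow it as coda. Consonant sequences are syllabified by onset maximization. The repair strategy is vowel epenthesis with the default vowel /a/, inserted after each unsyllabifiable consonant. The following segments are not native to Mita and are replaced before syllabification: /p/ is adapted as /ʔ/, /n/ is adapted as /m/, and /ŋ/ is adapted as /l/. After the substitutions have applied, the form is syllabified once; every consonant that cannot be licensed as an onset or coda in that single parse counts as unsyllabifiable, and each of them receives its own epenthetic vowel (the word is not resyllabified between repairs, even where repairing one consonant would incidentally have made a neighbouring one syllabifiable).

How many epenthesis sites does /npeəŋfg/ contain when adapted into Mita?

After substitution the input is /mʔeəlfg/.
The unsyllabifiable consonants are /m/, /f/, /g/; each receives one epenthetic vowel.

3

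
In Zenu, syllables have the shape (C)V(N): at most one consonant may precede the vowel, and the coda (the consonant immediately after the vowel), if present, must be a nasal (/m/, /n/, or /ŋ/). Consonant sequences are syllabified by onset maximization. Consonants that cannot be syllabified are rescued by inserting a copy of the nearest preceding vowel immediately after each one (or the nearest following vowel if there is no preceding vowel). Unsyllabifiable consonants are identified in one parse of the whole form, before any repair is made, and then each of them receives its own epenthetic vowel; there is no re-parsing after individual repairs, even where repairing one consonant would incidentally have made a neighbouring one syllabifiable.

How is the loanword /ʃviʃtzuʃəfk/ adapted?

ʃiviʃitizuʃəfəkə

Syllabifying with onset maximization leaves /ʃ/, /ʃ/, /t/, /f/, /k/ stranded (only a nasal (/m/, /n/, or /ŋ/) is licensed in coda position; onsets are limited to one consonant).
Inserting the epenthetic vowel yields /ʃ/ → /ʃi/, /ʃ/ → /ʃi/, /t/ → /ti/, /f/ → /fə/, /k/ → /kə/.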